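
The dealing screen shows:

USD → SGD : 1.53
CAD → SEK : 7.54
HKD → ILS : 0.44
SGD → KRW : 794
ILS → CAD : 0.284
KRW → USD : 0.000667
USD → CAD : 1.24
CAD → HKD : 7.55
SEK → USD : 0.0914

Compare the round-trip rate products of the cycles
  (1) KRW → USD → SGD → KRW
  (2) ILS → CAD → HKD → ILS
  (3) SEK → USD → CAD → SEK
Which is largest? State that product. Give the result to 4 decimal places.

0.9434

(1) 0.000667 × 1.53 × 794 = 0.81028
(2) 0.284 × 7.55 × 0.44 = 0.94345
(3) 0.0914 × 1.24 × 7.54 = 0.85455
Highest is cycle (2) at 0.9434 (≤1, no arbitrage).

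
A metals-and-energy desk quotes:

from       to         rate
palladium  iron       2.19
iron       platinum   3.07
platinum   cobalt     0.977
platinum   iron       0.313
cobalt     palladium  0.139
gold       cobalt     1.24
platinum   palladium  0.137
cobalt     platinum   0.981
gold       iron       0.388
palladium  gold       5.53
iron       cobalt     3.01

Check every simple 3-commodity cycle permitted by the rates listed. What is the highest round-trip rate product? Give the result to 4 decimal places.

0.9532

palladium→gold→cobalt→palladium: 5.53 × 1.24 × 0.139 = 0.95315
platinum→iron→cobalt→platinum: 0.313 × 3.01 × 0.981 = 0.92423
platinum→palladium→iron→platinum: 0.137 × 2.19 × 3.07 = 0.92109
palladium→iron→cobalt→palladium: 2.19 × 3.01 × 0.139 = 0.91627
Maximum is palladium→gold→cobalt→palladium at 0.9532; no arbitrage — every cycle loses value.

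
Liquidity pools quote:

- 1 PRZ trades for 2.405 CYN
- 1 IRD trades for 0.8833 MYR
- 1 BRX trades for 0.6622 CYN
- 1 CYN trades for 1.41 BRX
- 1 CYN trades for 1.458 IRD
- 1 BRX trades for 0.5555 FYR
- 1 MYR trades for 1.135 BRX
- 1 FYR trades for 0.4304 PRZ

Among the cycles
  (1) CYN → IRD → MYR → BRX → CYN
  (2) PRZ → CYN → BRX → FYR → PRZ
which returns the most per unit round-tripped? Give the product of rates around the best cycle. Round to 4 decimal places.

0.9679

(1) 1.458 × 0.8833 × 1.135 × 0.6622 = 0.96795
(2) 2.405 × 1.41 × 0.5555 × 0.4304 = 0.81076
Highest is cycle (1) at 0.9679 (≤1, no arbitrage).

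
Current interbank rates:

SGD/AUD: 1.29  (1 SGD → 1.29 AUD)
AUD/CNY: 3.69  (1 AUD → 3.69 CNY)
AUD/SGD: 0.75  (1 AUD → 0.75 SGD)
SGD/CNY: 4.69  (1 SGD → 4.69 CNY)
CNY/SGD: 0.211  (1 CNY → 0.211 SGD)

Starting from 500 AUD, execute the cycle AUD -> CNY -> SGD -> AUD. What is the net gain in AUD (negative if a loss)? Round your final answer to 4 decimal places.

500 AUD × 3.69 = 1845 CNY
1845 CNY × 0.211 = 389.295 SGD
389.295 SGD × 1.29 = 502.19055 AUD
Net change: 502.19055 − 500 = 2.19055 AUD

2.1906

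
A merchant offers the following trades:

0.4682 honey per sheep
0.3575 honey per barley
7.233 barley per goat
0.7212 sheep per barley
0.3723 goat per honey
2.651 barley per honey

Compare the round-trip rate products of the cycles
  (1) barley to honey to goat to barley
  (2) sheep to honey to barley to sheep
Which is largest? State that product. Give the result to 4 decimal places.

0.9627

(1) 0.3575 × 0.3723 × 7.233 = 0.96269
(2) 0.4682 × 2.651 × 0.7212 = 0.89515
Highest is cycle (1) at 0.9627 (≤1, no arbitrage).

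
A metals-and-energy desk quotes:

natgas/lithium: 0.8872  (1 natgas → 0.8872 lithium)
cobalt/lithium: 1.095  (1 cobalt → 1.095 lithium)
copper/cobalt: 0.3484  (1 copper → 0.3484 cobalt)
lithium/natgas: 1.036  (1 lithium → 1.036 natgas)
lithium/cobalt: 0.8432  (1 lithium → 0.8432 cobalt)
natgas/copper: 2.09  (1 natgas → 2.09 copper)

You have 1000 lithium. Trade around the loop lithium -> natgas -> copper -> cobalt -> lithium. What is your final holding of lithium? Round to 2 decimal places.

1000 lithium × 1.036 = 1036 natgas
1036 natgas × 2.09 = 2165.24 copper
2165.24 copper × 0.3484 = 754.369616 cobalt
754.369616 cobalt × 1.095 = 826.03472952 lithium

826.03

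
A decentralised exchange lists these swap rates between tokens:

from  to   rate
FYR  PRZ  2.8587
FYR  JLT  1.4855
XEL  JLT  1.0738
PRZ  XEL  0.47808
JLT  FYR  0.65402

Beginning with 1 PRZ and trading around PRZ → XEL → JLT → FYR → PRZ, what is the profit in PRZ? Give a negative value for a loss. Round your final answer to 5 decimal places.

1 PRZ × 0.47808 = 0.47808 XEL
0.47808 XEL × 1.0738 = 0.513362304 JLT
0.513362304 JLT × 0.65402 = 0.33574921406208 FYR
0.33574921406208 FYR × 2.8587 = 0.959806278239268096 PRZ
Net change: 0.959806278239268096 − 1 = -0.040193721760731904 PRZ

-0.04019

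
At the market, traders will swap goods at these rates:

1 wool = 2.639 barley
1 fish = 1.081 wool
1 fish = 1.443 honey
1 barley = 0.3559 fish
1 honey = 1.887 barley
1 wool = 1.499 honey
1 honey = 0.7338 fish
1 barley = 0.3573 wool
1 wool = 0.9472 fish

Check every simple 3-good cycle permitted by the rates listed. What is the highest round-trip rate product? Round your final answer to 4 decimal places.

fish→wool→honey→fish: 1.081 × 1.499 × 0.7338 = 1.18906
fish→wool→barley→fish: 1.081 × 2.639 × 0.3559 = 1.01530
honey→barley→wool→honey: 1.887 × 0.3573 × 1.499 = 1.01066
fish→honey→barley→fish: 1.443 × 1.887 × 0.3559 = 0.96909
Maximum is fish→wool→honey→fish at 1.1891; arbitrage exists.

1.1891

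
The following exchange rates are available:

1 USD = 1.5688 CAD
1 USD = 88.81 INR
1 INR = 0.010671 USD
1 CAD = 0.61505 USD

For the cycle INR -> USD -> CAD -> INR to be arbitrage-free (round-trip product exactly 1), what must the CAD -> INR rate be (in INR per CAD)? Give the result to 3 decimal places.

Known legs of the cycle: 0.010671 × 1.5688 = 0.0167406648
For no arbitrage the full-cycle product must be 1, so the missing rate is 1 / 0.0167406648 ≈ 59.73478.

59.735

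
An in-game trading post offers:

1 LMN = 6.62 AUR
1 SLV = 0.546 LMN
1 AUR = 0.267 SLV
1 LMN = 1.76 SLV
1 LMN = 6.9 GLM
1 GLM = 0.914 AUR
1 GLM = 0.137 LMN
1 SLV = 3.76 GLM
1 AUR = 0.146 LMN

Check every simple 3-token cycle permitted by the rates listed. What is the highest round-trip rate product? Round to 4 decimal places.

LMN→AUR→SLV→LMN: 6.62 × 0.267 × 0.546 = 0.96508
LMN→GLM→AUR→LMN: 6.9 × 0.914 × 0.146 = 0.92076
AUR→SLV→GLM→AUR: 0.267 × 3.76 × 0.914 = 0.91758
LMN→SLV→GLM→LMN: 1.76 × 3.76 × 0.137 = 0.90661
Maximum is LMN→AUR→SLV→LMN at 0.9651; no arbitrage — every cycle loses value.

0.9651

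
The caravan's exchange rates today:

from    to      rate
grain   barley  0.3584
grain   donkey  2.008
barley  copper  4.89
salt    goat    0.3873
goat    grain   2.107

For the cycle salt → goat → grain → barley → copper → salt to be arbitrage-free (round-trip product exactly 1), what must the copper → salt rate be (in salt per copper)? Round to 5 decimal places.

0.69922

Known legs of the cycle: 0.3873 × 2.107 × 0.3584 × 4.89 = 1.4301740468736
For no arbitrage the full-cycle product must be 1, so the missing rate is 1 / 1.4301740468736 ≈ 0.6992156.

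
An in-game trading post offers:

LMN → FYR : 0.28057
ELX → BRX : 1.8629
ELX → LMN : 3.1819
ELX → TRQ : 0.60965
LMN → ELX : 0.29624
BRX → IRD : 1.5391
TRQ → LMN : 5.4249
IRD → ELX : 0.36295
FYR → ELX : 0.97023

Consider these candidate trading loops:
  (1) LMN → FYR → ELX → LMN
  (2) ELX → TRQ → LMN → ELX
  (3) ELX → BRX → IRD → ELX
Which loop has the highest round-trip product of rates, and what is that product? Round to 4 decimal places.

1.0406

(1) 0.28057 × 0.97023 × 3.1819 = 0.86617
(2) 0.60965 × 5.4249 × 0.29624 = 0.97975
(3) 1.8629 × 1.5391 × 0.36295 = 1.04065
Highest is cycle (3) at 1.0406 (>1, arbitrage).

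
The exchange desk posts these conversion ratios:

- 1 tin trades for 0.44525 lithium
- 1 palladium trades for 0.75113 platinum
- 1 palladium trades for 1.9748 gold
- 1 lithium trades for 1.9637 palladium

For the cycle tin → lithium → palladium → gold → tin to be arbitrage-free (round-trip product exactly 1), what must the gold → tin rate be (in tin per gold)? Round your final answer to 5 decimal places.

Known legs of the cycle: 0.44525 × 1.9637 × 1.9748 = 1.72664154689
For no arbitrage the full-cycle product must be 1, so the missing rate is 1 / 1.72664154689 ≈ 0.5791590.

0.57916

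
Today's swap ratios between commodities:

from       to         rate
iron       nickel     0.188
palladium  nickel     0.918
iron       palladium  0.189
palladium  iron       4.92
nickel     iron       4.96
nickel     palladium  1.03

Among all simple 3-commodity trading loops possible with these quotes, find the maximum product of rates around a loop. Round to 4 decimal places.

nickel→palladium→iron→nickel: 1.03 × 4.92 × 0.188 = 0.95271
nickel→iron→palladium→nickel: 4.96 × 0.189 × 0.918 = 0.86057
Maximum is nickel→palladium→iron→nickel at 0.9527; no arbitrage — every cycle loses value.

0.9527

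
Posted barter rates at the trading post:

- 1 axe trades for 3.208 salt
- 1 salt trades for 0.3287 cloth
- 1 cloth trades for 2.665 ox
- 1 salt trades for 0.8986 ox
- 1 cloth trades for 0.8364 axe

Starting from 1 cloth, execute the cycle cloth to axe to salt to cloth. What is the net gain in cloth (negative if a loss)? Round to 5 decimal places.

-0.11804

1 cloth × 0.8364 = 0.8364 axe
0.8364 axe × 3.208 = 2.6831712 salt
2.6831712 salt × 0.3287 = 0.88195837344 cloth
Net change: 0.88195837344 − 1 = -0.11804162656 cloth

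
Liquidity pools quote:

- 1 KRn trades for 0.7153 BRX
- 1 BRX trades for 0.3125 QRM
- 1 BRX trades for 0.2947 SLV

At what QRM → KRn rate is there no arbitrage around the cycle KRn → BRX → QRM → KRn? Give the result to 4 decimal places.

4.4736

Known legs of the cycle: 0.7153 × 0.3125 = 0.22353125
For no arbitrage the full-cycle product must be 1, so the missing rate is 1 / 0.22353125 ≈ 4.473647.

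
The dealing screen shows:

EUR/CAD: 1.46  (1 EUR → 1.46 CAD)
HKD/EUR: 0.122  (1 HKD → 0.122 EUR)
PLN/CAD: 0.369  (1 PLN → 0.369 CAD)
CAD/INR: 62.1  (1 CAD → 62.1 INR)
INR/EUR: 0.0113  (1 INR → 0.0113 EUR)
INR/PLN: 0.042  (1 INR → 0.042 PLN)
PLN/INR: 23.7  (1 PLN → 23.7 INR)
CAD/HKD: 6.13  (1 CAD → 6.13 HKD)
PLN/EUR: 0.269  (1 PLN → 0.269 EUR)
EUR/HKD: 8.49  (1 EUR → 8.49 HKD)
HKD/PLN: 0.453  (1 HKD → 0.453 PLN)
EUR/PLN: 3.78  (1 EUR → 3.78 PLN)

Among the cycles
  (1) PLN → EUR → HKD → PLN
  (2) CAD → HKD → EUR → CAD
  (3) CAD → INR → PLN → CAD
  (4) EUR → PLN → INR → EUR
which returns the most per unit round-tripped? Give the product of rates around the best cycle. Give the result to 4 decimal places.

1.0919

(1) 0.269 × 8.49 × 0.453 = 1.03457
(2) 6.13 × 0.122 × 1.46 = 1.09188
(3) 62.1 × 0.042 × 0.369 = 0.96243
(4) 3.78 × 23.7 × 0.0113 = 1.01232
Highest is cycle (2) at 1.0919 (>1, arbitrage).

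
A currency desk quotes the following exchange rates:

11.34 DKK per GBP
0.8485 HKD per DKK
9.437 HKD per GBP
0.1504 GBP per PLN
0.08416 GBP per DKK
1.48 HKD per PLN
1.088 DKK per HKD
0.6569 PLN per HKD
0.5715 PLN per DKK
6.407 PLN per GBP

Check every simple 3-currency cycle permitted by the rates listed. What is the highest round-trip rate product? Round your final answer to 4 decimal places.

DKK→PLN→GBP→DKK: 0.5715 × 0.1504 × 11.34 = 0.97471
PLN→GBP→HKD→PLN: 0.1504 × 9.437 × 0.6569 = 0.93235
DKK→PLN→HKD→DKK: 0.5715 × 1.48 × 1.088 = 0.92025
DKK→GBP→HKD→DKK: 0.08416 × 9.437 × 1.088 = 0.86411
Maximum is DKK→PLN→GBP→DKK at 0.9747; no arbitrage — every cycle loses value.

0.9747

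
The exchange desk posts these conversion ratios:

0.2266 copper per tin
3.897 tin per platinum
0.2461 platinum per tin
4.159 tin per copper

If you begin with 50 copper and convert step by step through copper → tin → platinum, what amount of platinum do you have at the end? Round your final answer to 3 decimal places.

51.176

50 copper × 4.159 = 207.95 tin
207.95 tin × 0.2461 = 51.176495 platinum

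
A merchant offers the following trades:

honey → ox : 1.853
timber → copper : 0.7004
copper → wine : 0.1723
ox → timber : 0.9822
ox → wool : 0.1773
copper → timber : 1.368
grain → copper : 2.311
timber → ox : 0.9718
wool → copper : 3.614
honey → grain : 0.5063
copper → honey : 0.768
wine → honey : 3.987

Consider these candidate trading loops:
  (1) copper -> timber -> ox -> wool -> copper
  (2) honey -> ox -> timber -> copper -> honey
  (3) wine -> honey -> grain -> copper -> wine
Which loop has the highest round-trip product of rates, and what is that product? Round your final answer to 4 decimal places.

(1) 1.368 × 0.9718 × 0.1773 × 3.614 = 0.85184
(2) 1.853 × 0.9822 × 0.7004 × 0.768 = 0.97900
(3) 3.987 × 0.5063 × 2.311 × 0.1723 = 0.80378
Highest is cycle (2) at 0.9790 (≤1, no arbitrage).

0.9790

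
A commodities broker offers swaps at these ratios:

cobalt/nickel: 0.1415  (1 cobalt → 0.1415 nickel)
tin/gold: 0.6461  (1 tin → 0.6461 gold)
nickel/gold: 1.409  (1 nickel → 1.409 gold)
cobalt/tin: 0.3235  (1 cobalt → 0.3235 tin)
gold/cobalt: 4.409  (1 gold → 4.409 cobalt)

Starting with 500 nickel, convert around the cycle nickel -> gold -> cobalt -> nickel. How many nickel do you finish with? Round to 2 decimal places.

500 nickel × 1.409 = 704.5 gold
704.5 gold × 4.409 = 3106.1405 cobalt
3106.1405 cobalt × 0.1415 = 439.51888075 nickel

439.52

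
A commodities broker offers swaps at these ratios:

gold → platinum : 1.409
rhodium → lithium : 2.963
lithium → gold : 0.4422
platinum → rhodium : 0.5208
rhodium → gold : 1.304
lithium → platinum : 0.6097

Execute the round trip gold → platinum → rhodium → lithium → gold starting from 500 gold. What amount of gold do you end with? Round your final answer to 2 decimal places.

480.73

500 gold × 1.409 = 704.5 platinum
704.5 platinum × 0.5208 = 366.9036 rhodium
366.9036 rhodium × 2.963 = 1087.1353668 lithium
1087.1353668 lithium × 0.4422 = 480.73125919896 gold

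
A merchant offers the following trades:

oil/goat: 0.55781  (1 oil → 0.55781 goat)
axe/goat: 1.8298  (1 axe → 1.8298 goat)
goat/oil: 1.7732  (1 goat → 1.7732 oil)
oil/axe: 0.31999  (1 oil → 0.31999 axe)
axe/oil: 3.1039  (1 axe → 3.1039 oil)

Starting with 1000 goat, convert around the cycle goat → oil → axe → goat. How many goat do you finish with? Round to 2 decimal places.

1038.24

1000 goat × 1.7732 = 1773.2 oil
1773.2 oil × 0.31999 = 567.406268 axe
567.406268 axe × 1.8298 = 1038.2399891864 goat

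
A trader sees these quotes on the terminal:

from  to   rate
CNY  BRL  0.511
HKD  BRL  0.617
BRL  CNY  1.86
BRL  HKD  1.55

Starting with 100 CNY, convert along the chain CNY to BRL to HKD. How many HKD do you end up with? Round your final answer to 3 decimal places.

100 CNY × 0.511 = 51.1 BRL
51.1 BRL × 1.55 = 79.205 HKD

79.205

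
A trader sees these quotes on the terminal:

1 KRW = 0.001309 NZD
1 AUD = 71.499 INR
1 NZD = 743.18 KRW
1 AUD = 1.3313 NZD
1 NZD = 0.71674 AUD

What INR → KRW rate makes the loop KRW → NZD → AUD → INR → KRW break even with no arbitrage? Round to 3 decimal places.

Known legs of the cycle: 0.001309 × 0.71674 × 71.499 = 0.06708126697734
For no arbitrage the full-cycle product must be 1, so the missing rate is 1 / 0.06708126697734 ≈ 14.90729.

14.907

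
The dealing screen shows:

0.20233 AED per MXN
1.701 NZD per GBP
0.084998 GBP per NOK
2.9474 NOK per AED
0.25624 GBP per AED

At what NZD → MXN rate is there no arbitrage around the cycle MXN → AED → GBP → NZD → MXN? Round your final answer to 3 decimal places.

11.339

Known legs of the cycle: 0.20233 × 0.25624 × 1.701 = 0.0881884116792
For no arbitrage the full-cycle product must be 1, so the missing rate is 1 / 0.0881884116792 ≈ 11.33936.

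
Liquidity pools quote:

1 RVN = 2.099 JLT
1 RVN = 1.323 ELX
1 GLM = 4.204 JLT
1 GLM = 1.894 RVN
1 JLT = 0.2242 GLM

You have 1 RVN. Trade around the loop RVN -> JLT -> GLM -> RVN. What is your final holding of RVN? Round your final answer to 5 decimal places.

0.89131

1 RVN × 2.099 = 2.099 JLT
2.099 JLT × 0.2242 = 0.4705958 GLM
0.4705958 GLM × 1.894 = 0.8913084452 RVN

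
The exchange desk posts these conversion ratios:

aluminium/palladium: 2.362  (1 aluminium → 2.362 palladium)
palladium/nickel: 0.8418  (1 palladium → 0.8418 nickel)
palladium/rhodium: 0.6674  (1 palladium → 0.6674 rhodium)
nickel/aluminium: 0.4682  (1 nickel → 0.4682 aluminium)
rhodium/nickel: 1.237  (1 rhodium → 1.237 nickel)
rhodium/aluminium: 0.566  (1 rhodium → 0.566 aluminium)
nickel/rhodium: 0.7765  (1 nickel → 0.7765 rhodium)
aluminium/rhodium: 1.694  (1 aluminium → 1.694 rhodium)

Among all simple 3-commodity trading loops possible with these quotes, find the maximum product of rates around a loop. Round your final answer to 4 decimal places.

nickel→aluminium→rhodium→nickel: 0.4682 × 1.694 × 1.237 = 0.98110
nickel→aluminium→palladium→nickel: 0.4682 × 2.362 × 0.8418 = 0.93094
palladium→rhodium→aluminium→palladium: 0.6674 × 0.566 × 2.362 = 0.89224
Maximum is nickel→aluminium→rhodium→nickel at 0.9811; no arbitrage — every cycle loses value.

0.9811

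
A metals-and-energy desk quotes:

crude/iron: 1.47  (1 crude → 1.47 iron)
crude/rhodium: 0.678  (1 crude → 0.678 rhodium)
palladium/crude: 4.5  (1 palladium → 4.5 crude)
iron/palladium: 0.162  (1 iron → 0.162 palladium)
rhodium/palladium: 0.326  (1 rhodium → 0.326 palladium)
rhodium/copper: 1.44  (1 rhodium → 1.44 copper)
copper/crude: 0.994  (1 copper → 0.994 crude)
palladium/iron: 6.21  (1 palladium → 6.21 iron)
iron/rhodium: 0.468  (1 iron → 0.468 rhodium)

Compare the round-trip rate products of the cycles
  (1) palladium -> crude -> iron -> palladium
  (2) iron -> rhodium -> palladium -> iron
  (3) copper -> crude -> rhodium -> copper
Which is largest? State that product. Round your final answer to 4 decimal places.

(1) 4.5 × 1.47 × 0.162 = 1.07163
(2) 0.468 × 0.326 × 6.21 = 0.94745
(3) 0.994 × 0.678 × 1.44 = 0.97046
Highest is cycle (1) at 1.0716 (>1, arbitrage).

1.0716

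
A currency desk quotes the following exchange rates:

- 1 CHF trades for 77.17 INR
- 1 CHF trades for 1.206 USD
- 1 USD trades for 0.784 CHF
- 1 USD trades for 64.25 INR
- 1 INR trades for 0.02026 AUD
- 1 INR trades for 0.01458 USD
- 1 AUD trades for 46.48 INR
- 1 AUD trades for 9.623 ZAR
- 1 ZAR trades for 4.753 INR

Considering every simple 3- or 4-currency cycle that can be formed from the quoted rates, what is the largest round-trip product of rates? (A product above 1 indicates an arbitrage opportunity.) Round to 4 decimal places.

ZAR→INR→AUD→ZAR: 4.753 × 0.02026 × 9.623 = 0.92665
CHF→INR→USD→CHF: 77.17 × 0.01458 × 0.784 = 0.88211
Maximum is ZAR→INR→AUD→ZAR at 0.9267; no arbitrage — every cycle loses value.

0.9267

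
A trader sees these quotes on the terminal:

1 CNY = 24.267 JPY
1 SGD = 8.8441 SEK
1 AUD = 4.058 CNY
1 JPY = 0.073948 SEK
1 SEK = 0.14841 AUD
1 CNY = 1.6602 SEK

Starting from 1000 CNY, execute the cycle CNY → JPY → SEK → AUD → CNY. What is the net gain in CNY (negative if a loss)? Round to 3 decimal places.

1000 CNY × 24.267 = 24267 JPY
24267 JPY × 0.073948 = 1794.496116 SEK
1794.496116 SEK × 0.14841 = 266.32116857556 AUD
266.32116857556 AUD × 4.058 = 1080.73130207962248 CNY
Net change: 1080.73130207962248 − 1000 = 80.73130207962248 CNY

80.731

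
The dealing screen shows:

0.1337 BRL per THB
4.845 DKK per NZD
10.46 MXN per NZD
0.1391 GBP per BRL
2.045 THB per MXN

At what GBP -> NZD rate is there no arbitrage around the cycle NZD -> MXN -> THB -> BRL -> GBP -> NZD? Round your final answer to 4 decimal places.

Known legs of the cycle: 10.46 × 2.045 × 0.1337 × 0.1391 = 0.397817179669
For no arbitrage the full-cycle product must be 1, so the missing rate is 1 / 0.397817179669 ≈ 2.513717.

2.5137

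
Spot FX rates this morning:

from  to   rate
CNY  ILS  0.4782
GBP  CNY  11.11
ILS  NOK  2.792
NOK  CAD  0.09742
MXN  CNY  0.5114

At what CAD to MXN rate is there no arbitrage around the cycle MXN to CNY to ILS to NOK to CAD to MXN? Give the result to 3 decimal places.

Known legs of the cycle: 0.5114 × 0.4782 × 2.792 × 0.09742 = 0.0665171808670272
For no arbitrage the full-cycle product must be 1, so the missing rate is 1 / 0.0665171808670272 ≈ 15.03371.

15.034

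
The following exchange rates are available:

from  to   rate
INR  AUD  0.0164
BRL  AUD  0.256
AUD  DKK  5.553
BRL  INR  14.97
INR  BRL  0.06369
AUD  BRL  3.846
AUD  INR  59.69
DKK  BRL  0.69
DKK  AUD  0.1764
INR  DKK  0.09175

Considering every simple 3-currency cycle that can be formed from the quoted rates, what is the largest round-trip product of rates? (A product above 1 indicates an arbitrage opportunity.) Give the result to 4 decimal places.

0.9809

AUD→DKK→BRL→AUD: 5.553 × 0.69 × 0.256 = 0.98088
AUD→INR→BRL→AUD: 59.69 × 0.06369 × 0.256 = 0.97322
AUD→INR→DKK→AUD: 59.69 × 0.09175 × 0.1764 = 0.96606
DKK→BRL→INR→DKK: 0.69 × 14.97 × 0.09175 = 0.94771
AUD→BRL→INR→AUD: 3.846 × 14.97 × 0.0164 = 0.94422
Maximum is AUD→DKK→BRL→AUD at 0.9809; no arbitrage — every cycle loses value.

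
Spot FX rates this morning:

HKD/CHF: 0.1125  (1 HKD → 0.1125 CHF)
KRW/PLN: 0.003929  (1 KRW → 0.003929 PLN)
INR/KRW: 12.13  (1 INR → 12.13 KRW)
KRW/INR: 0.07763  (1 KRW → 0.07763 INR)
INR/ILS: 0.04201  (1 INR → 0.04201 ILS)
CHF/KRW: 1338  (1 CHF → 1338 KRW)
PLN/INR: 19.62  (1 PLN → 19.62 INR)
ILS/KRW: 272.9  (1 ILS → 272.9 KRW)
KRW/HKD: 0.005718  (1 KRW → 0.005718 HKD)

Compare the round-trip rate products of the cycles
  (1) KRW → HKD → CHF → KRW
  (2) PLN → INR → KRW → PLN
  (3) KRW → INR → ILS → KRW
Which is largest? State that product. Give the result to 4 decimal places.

0.9351

(1) 0.005718 × 0.1125 × 1338 = 0.86070
(2) 19.62 × 12.13 × 0.003929 = 0.93507
(3) 0.07763 × 0.04201 × 272.9 = 0.88999
Highest is cycle (2) at 0.9351 (≤1, no arbitrage).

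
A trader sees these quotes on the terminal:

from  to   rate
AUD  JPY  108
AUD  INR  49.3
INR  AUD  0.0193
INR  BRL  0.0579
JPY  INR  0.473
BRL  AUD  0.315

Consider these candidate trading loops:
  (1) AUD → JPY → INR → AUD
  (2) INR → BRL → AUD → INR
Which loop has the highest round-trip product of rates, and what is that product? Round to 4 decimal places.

0.9859

(1) 108 × 0.473 × 0.0193 = 0.98592
(2) 0.0579 × 0.315 × 49.3 = 0.89916
Highest is cycle (1) at 0.9859 (≤1, no arbitrage).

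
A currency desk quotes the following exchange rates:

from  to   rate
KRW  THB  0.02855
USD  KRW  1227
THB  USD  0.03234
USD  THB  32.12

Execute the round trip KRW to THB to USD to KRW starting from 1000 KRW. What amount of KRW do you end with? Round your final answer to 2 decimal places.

1000 KRW × 0.02855 = 28.55 THB
28.55 THB × 0.03234 = 0.923307 USD
0.923307 USD × 1227 = 1132.897689 KRW

1132.90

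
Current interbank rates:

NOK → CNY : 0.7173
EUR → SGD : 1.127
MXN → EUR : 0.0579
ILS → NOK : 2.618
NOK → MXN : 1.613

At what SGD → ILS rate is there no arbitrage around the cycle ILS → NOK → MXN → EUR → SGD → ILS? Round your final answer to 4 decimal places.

Known legs of the cycle: 2.618 × 1.613 × 0.0579 × 1.127 = 0.2755538538522
For no arbitrage the full-cycle product must be 1, so the missing rate is 1 / 0.2755538538522 ≈ 3.629055.

3.6291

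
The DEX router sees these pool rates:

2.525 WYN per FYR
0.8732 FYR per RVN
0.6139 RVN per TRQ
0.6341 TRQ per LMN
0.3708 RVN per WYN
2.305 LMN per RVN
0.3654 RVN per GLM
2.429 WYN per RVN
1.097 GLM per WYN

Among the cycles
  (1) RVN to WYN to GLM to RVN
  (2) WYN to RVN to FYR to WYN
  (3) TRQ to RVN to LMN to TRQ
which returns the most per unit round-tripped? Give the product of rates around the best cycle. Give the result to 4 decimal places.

(1) 2.429 × 1.097 × 0.3654 = 0.97365
(2) 0.3708 × 0.8732 × 2.525 = 0.81755
(3) 0.6139 × 2.305 × 0.6341 = 0.89728
Highest is cycle (1) at 0.9736 (≤1, no arbitrage).

0.9736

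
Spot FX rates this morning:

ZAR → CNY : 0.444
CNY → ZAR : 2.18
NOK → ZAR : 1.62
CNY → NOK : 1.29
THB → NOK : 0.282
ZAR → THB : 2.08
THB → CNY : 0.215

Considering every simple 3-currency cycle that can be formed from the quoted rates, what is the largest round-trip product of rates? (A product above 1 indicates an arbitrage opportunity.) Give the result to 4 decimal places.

0.9749

CNY→ZAR→THB→CNY: 2.18 × 2.08 × 0.215 = 0.97490
NOK→ZAR→THB→NOK: 1.62 × 2.08 × 0.282 = 0.95023
CNY→NOK→ZAR→CNY: 1.29 × 1.62 × 0.444 = 0.92787
Maximum is CNY→ZAR→THB→CNY at 0.9749; no arbitrage — every cycle loses value.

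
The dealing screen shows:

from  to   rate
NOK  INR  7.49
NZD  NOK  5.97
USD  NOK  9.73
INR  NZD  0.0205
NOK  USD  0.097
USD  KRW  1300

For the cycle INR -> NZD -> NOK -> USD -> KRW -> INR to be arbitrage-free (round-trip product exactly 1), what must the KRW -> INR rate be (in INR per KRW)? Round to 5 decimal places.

Known legs of the cycle: 0.0205 × 5.97 × 0.097 × 1300 = 15.4327485
For no arbitrage the full-cycle product must be 1, so the missing rate is 1 / 15.4327485 ≈ 0.0647973.

0.06480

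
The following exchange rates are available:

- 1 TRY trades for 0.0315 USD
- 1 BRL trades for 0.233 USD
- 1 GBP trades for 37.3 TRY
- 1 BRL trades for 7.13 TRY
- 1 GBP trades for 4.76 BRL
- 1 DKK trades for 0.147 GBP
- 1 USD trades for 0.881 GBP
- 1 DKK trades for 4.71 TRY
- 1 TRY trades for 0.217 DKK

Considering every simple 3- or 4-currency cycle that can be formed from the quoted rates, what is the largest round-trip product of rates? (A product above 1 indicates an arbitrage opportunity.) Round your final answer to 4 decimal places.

TRY→DKK→GBP→TRY: 0.217 × 0.147 × 37.3 = 1.18983
TRY→DKK→GBP→BRL→TRY: 0.217 × 0.147 × 4.76 × 7.13 = 1.08261
USD→GBP→TRY→USD: 0.881 × 37.3 × 0.0315 = 1.03513
USD→GBP→BRL→USD: 0.881 × 4.76 × 0.233 = 0.97710
USD→GBP→BRL→TRY→USD: 0.881 × 4.76 × 7.13 × 0.0315 = 0.94185
Maximum is TRY→DKK→GBP→TRY at 1.1898; arbitrage exists.

1.1898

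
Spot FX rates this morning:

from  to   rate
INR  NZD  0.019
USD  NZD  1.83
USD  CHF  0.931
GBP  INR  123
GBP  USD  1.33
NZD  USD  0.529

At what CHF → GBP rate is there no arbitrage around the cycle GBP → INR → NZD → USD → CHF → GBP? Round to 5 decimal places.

Known legs of the cycle: 123 × 0.019 × 0.529 × 0.931 = 1.150970163
For no arbitrage the full-cycle product must be 1, so the missing rate is 1 / 1.150970163 ≈ 0.8688323.

0.86883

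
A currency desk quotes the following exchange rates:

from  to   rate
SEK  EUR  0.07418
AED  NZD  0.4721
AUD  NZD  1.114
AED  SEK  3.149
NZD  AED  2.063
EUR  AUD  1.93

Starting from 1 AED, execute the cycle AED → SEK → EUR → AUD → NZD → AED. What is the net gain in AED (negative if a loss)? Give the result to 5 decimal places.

1 AED × 3.149 = 3.149 SEK
3.149 SEK × 0.07418 = 0.23359282 EUR
0.23359282 EUR × 1.93 = 0.4508341426 AUD
0.4508341426 AUD × 1.114 = 0.5022292348564 NZD
0.5022292348564 NZD × 2.063 = 1.0360989115087532 AED
Net change: 1.0360989115087532 − 1 = 0.0360989115087532 AED

0.03610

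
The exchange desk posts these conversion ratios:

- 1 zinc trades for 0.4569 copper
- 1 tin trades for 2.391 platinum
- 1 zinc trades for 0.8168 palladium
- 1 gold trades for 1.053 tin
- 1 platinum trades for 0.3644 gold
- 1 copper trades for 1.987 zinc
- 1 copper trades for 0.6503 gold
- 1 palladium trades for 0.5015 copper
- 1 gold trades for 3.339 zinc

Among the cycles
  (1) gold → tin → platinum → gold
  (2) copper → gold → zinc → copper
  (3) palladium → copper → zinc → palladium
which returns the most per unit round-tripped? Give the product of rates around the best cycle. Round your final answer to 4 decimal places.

(1) 1.053 × 2.391 × 0.3644 = 0.91746
(2) 0.6503 × 3.339 × 0.4569 = 0.99209
(3) 0.5015 × 1.987 × 0.8168 = 0.81393
Highest is cycle (2) at 0.9921 (≤1, no arbitrage).

0.9921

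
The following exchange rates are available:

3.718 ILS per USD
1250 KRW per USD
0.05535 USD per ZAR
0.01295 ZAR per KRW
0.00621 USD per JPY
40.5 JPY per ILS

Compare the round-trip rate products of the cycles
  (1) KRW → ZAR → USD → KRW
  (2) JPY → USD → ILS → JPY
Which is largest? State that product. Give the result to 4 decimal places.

0.9351

(1) 0.01295 × 0.05535 × 1250 = 0.89598
(2) 0.00621 × 3.718 × 40.5 = 0.93510
Highest is cycle (2) at 0.9351 (≤1, no arbitrage).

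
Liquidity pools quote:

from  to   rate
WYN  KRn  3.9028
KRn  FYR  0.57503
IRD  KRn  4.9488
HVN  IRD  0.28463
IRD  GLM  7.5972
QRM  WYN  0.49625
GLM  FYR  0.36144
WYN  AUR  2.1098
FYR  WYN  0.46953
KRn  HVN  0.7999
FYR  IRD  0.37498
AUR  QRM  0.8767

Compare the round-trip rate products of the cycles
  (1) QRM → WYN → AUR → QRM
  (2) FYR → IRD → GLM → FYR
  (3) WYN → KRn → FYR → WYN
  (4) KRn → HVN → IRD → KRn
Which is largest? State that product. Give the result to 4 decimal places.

(1) 0.49625 × 2.1098 × 0.8767 = 0.91789
(2) 0.37498 × 7.5972 × 0.36144 = 1.02967
(3) 3.9028 × 0.57503 × 0.46953 = 1.05373
(4) 0.7999 × 0.28463 × 4.9488 = 1.12672
Highest is cycle (4) at 1.1267 (>1, arbitrage).

1.1267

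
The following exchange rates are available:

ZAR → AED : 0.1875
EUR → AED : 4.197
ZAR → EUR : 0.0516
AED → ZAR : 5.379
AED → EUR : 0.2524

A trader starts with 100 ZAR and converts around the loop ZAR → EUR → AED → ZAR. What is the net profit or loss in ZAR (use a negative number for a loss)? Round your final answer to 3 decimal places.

16.490

100 ZAR × 0.0516 = 5.16 EUR
5.16 EUR × 4.197 = 21.65652 AED
21.65652 AED × 5.379 = 116.49042108 ZAR
Net change: 116.49042108 − 100 = 16.49042108 ZAR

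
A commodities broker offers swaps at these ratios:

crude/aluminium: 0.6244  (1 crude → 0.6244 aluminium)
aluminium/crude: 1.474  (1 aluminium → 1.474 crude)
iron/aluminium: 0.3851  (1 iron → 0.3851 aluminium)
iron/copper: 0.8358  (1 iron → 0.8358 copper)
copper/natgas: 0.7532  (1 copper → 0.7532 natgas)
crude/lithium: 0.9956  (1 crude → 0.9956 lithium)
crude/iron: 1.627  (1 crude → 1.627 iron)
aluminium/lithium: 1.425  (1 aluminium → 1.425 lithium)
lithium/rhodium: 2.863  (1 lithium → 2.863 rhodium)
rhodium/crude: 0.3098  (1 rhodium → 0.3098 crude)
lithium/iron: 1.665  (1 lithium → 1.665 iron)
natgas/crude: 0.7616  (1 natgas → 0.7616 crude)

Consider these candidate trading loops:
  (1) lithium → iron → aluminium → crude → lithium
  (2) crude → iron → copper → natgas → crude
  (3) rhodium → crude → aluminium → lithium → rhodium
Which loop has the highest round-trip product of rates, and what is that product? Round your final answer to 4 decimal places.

0.9410

(1) 1.665 × 0.3851 × 1.474 × 0.9956 = 0.94096
(2) 1.627 × 0.8358 × 0.7532 × 0.7616 = 0.78006
(3) 0.3098 × 0.6244 × 1.425 × 2.863 = 0.78919
Highest is cycle (1) at 0.9410 (≤1, no arbitrage).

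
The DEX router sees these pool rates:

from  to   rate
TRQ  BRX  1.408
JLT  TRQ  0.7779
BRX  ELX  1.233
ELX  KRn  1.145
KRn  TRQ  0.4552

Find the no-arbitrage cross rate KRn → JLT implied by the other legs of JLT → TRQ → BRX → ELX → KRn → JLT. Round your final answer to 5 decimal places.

Known legs of the cycle: 0.7779 × 1.408 × 1.233 × 1.145 = 1.546304392512
For no arbitrage the full-cycle product must be 1, so the missing rate is 1 / 1.546304392512 ≈ 0.6467032.

0.64670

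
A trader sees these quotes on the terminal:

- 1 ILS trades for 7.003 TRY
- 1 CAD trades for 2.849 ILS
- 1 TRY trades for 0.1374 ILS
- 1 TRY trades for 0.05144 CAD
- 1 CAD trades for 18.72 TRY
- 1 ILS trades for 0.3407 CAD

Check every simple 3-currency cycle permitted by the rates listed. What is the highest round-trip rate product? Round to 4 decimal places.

TRY→CAD→ILS→TRY: 0.05144 × 2.849 × 7.003 = 1.02631
TRY→ILS→CAD→TRY: 0.1374 × 0.3407 × 18.72 = 0.87632
Maximum is TRY→CAD→ILS→TRY at 1.0263; arbitrage exists.

1.0263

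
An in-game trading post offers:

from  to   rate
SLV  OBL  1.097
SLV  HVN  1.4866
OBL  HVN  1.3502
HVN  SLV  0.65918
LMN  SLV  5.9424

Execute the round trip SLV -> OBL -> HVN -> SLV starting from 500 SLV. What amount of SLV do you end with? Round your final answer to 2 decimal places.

500 SLV × 1.097 = 548.5 OBL
548.5 OBL × 1.3502 = 740.5847 HVN
740.5847 HVN × 0.65918 = 488.178622546 SLV

488.18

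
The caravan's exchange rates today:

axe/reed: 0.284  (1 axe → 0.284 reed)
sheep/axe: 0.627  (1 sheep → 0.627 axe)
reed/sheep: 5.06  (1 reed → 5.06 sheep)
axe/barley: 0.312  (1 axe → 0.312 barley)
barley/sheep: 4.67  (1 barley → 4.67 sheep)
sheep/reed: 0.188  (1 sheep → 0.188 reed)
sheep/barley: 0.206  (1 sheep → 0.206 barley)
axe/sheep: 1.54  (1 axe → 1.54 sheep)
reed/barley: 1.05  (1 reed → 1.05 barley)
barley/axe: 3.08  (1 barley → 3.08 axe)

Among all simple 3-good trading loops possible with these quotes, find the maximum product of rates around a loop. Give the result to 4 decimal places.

0.9771

barley→axe→sheep→barley: 3.08 × 1.54 × 0.206 = 0.97710
barley→sheep→reed→barley: 4.67 × 0.188 × 1.05 = 0.92186
barley→axe→reed→barley: 3.08 × 0.284 × 1.05 = 0.91846
barley→sheep→axe→barley: 4.67 × 0.627 × 0.312 = 0.91356
sheep→axe→reed→sheep: 0.627 × 0.284 × 5.06 = 0.90102
Maximum is barley→axe→sheep→barley at 0.9771; no arbitrage — every cycle loses value.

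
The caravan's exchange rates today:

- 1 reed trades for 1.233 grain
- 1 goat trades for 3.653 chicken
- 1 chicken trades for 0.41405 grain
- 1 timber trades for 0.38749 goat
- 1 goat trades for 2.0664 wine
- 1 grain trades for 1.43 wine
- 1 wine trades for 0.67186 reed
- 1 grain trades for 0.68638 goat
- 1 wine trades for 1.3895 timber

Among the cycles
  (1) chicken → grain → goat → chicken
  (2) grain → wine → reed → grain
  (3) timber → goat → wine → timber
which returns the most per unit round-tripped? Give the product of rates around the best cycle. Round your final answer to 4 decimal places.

1.1846

(1) 0.41405 × 0.68638 × 3.653 = 1.03817
(2) 1.43 × 0.67186 × 1.233 = 1.18462
(3) 0.38749 × 2.0664 × 1.3895 = 1.11259
Highest is cycle (2) at 1.1846 (>1, arbitrage).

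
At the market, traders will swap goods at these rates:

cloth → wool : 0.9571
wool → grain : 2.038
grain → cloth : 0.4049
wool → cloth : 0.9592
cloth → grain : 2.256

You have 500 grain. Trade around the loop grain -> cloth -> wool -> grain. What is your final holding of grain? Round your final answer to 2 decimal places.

500 grain × 0.4049 = 202.45 cloth
202.45 cloth × 0.9571 = 193.764895 wool
193.764895 wool × 2.038 = 394.89285601 grain

394.89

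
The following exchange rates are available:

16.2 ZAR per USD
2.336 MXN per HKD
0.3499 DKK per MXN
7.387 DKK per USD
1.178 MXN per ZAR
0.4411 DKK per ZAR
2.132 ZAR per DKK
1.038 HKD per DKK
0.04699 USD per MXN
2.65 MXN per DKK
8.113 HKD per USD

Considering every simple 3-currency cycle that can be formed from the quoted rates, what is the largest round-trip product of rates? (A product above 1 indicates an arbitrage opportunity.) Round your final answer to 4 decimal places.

0.9199

DKK→MXN→USD→DKK: 2.65 × 0.04699 × 7.387 = 0.91986
ZAR→MXN→USD→ZAR: 1.178 × 0.04699 × 16.2 = 0.89674
MXN→USD→HKD→MXN: 0.04699 × 8.113 × 2.336 = 0.89055
DKK→ZAR→MXN→DKK: 2.132 × 1.178 × 0.3499 = 0.87877
DKK→HKD→MXN→DKK: 1.038 × 2.336 × 0.3499 = 0.84843
Maximum is DKK→MXN→USD→DKK at 0.9199; no arbitrage — every cycle loses value.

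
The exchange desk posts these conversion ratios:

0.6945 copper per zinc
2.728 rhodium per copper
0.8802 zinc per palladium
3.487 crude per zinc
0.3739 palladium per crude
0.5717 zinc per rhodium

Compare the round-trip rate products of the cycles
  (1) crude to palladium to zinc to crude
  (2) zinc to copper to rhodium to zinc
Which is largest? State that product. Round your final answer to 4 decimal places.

(1) 0.3739 × 0.8802 × 3.487 = 1.14760
(2) 0.6945 × 2.728 × 0.5717 = 1.08314
Highest is cycle (1) at 1.1476 (>1, arbitrage).

1.1476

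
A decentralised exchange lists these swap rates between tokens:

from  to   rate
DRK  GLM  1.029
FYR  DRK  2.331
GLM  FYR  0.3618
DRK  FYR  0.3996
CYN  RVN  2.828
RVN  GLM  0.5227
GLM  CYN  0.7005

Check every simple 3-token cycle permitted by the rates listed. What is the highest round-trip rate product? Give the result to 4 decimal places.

CYN→RVN→GLM→CYN: 2.828 × 0.5227 × 0.7005 = 1.03548
FYR→DRK→GLM→FYR: 2.331 × 1.029 × 0.3618 = 0.86781
Maximum is CYN→RVN→GLM→CYN at 1.0355; arbitrage exists.

1.0355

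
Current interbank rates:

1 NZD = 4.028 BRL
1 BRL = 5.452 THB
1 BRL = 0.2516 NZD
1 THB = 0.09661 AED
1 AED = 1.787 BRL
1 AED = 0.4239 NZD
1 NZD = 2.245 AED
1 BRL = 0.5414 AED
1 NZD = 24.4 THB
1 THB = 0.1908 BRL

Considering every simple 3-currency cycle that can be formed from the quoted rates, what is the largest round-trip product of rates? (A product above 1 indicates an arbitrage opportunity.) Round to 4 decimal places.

1.1713

NZD→THB→BRL→NZD: 24.4 × 0.1908 × 0.2516 = 1.17133
NZD→AED→BRL→NZD: 2.245 × 1.787 × 0.2516 = 1.00937
NZD→THB→AED→NZD: 24.4 × 0.09661 × 0.4239 = 0.99925
THB→AED→BRL→THB: 0.09661 × 1.787 × 5.452 = 0.94124
NZD→BRL→AED→NZD: 4.028 × 0.5414 × 0.4239 = 0.92442
Maximum is NZD→THB→BRL→NZD at 1.1713; arbitrage exists.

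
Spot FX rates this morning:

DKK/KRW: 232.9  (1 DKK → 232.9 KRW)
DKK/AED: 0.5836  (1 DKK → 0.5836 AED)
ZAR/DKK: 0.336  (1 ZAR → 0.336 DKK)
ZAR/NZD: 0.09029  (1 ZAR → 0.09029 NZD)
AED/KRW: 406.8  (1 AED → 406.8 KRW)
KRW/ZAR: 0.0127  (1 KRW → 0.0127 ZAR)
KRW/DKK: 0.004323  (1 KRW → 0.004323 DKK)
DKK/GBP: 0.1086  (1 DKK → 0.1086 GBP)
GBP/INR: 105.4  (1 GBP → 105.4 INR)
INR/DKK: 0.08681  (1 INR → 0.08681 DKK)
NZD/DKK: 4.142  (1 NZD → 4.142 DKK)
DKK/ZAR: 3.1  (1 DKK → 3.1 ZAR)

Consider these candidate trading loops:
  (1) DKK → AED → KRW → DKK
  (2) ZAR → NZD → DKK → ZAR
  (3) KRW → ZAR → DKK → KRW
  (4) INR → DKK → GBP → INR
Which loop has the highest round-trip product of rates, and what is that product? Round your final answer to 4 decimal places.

(1) 0.5836 × 406.8 × 0.004323 = 1.02632
(2) 0.09029 × 4.142 × 3.1 = 1.15934
(3) 0.0127 × 0.336 × 232.9 = 0.99383
(4) 0.08681 × 0.1086 × 105.4 = 0.99367
Highest is cycle (2) at 1.1593 (>1, arbitrage).

1.1593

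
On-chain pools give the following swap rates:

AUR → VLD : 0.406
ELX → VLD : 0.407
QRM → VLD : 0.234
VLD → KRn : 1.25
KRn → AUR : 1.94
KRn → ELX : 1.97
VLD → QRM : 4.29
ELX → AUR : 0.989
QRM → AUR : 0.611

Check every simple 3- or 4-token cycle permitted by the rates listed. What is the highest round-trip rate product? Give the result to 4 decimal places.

AUR→VLD→QRM→AUR: 0.406 × 4.29 × 0.611 = 1.06420
ELX→VLD→KRn→ELX: 0.407 × 1.25 × 1.97 = 1.00224
AUR→VLD→KRn→ELX→AUR: 0.406 × 1.25 × 1.97 × 0.989 = 0.98878
AUR→VLD→KRn→AUR: 0.406 × 1.25 × 1.94 = 0.98455
Maximum is AUR→VLD→QRM→AUR at 1.0642; arbitrage exists.

1.0642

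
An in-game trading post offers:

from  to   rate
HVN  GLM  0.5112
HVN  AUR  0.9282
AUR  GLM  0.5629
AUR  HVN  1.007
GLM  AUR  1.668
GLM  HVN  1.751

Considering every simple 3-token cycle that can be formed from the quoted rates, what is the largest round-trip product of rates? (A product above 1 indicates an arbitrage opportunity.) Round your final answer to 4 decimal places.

GLM→HVN→AUR→GLM: 1.751 × 0.9282 × 0.5629 = 0.91487
GLM→AUR→HVN→GLM: 1.668 × 1.007 × 0.5112 = 0.85865
Maximum is GLM→HVN→AUR→GLM at 0.9149; no arbitrage — every cycle loses value.

0.9149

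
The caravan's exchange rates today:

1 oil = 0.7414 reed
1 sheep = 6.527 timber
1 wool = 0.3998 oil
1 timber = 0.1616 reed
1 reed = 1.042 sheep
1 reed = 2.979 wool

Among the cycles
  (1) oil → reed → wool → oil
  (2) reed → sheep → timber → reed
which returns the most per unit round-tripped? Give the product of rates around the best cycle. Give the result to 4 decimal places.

(1) 0.7414 × 2.979 × 0.3998 = 0.88301
(2) 1.042 × 6.527 × 0.1616 = 1.09906
Highest is cycle (2) at 1.0991 (>1, arbitrage).

1.0991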